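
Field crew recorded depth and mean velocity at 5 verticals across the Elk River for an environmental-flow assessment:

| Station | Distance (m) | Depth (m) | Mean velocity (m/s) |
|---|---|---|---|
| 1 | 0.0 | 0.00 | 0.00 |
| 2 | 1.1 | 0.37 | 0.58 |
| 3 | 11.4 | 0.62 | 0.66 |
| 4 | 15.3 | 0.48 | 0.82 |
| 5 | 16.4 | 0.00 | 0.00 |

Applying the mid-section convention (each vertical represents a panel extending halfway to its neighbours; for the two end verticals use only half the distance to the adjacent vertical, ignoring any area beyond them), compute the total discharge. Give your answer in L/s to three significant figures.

5110 L/s

w_2 = (11.4 − 0.0)/2 = 5.7 m; q_2 = 0.58 × 0.37 × 5.7 = 1.223 m³/s
w_3 = (15.3 − 1.1)/2 = 7.1 m; q_3 = 0.66 × 0.62 × 7.1 = 2.905 m³/s
w_4 = (16.4 − 11.4)/2 = 2.5 m; q_4 = 0.82 × 0.48 × 2.5 = 0.9840 m³/s
Stations 1, 5 contribute zero (depth or velocity is 0).
Q = Σ qᵢ = 5.113 m³/s
= 5.113 × 1000 = 5113 L/s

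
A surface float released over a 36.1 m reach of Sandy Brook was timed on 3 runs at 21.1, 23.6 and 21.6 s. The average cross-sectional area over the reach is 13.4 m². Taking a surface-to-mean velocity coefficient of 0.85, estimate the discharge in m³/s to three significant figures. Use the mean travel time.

18.6 m³/s

t̄ = (21.1 + 23.6 + 21.6) / 3 = 22.1 s
v_surface = L / t̄ = 36.1 / 22.1 = 1.633 m/s
v_mean = 0.85 × 1.633 = 1.388 m/s
Q = A × v_mean = 13.4 × 1.388 = 18.61 m³/s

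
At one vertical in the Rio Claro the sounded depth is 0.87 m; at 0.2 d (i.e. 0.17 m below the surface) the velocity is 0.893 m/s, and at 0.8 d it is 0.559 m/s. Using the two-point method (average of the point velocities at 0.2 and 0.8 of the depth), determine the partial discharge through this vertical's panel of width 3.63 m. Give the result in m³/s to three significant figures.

2.29 m³/s

v̄ = (0.893 + 0.559) / 2 = 0.7260 m/s
q = v̄ × d × w = 0.7260 × 0.87 × 3.63 = 2.293 m³/s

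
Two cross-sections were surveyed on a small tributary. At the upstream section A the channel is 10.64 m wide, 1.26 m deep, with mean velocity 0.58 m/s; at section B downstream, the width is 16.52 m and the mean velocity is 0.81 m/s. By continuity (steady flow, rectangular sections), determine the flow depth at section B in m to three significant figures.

Q = A₁V₁ = (10.64×1.26) × 0.58 = 7.776 m³/s
d₂ = Q/(b₂ V₂) = 7.776/(16.52×0.81) = 0.5811 m

0.581 m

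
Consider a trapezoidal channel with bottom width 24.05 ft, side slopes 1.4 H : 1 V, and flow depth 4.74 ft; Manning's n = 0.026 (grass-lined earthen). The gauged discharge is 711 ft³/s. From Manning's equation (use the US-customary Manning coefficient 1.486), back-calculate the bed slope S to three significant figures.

A = (b + z·y)·y = (24.05 + 1.4×4.74)×4.74 = 145.5 ft²
P = b + 2y√(1+z²) = 24.05 + 2×4.74×√(1+1.4²) = 40.36 ft
R = A/P = 145.5/40.36 = 3.604 ft
S = (Q·n / (1.486·A·R^(2/3)))² = (711×0.026 / (1.486×145.5×2.351))² = 0.001324

0.00132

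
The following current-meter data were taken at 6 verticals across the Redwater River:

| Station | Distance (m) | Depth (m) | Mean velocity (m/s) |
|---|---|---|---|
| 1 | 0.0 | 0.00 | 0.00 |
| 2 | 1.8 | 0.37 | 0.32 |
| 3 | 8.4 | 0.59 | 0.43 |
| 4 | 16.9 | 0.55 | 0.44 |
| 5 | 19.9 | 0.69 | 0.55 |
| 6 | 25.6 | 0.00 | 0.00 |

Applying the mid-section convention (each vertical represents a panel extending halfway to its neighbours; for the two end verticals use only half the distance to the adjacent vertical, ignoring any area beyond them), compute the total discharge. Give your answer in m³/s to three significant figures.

5.46 m³/s

w_2 = (8.4 − 0.0)/2 = 4.2 m; q_2 = 0.32 × 0.37 × 4.2 = 0.4973 m³/s
w_3 = (16.9 − 1.8)/2 = 7.55 m; q_3 = 0.43 × 0.59 × 7.55 = 1.915 m³/s
w_4 = (19.9 − 8.4)/2 = 5.75 m; q_4 = 0.44 × 0.55 × 5.75 = 1.392 m³/s
w_5 = (25.6 − 16.9)/2 = 4.35 m; q_5 = 0.55 × 0.69 × 4.35 = 1.651 m³/s
Stations 1, 6 contribute zero (depth or velocity is 0).
Q = Σ qᵢ = 5.455 m³/s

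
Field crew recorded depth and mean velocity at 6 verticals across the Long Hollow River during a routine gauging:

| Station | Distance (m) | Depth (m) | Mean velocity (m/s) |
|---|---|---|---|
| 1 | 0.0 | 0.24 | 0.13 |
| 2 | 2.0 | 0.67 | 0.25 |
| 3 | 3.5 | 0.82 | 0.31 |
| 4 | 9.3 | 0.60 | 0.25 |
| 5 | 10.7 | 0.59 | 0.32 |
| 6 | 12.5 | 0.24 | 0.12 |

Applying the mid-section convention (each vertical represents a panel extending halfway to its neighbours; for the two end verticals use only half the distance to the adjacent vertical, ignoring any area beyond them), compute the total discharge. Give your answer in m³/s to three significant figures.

w_1 = (2.0 − 0.0)/2 = 1 m; q_1 = 0.13 × 0.24 × 1 = 0.03120 m³/s
w_2 = (3.5 − 0.0)/2 = 1.75 m; q_2 = 0.25 × 0.67 × 1.75 = 0.2931 m³/s
w_3 = (9.3 − 2.0)/2 = 3.65 m; q_3 = 0.31 × 0.82 × 3.65 = 0.9278 m³/s
w_4 = (10.7 − 3.5)/2 = 3.6 m; q_4 = 0.25 × 0.60 × 3.6 = 0.5400 m³/s
w_5 = (12.5 − 9.3)/2 = 1.6 m; q_5 = 0.32 × 0.59 × 1.6 = 0.3021 m³/s
w_6 = (12.5 − 10.7)/2 = 0.9 m; q_6 = 0.12 × 0.24 × 0.9 = 0.02592 m³/s
Q = Σ qᵢ = 2.120 m³/s

2.12 m³/s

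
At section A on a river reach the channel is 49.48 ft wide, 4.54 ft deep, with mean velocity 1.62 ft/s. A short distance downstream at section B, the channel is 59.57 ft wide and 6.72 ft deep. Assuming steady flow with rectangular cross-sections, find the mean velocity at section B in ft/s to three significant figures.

Q = A₁V₁ = (49.48×4.54) × 1.62 = 363.9 ft³/s
A₂ = 59.57 × 6.72 = 400.3 ft²
V₂ = Q/A₂ = 363.9/400.3 = 0.9091 ft/s

0.909 ft/s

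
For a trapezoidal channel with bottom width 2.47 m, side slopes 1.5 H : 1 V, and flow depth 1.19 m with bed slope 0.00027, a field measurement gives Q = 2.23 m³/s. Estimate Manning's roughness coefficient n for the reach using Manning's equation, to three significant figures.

A = (b + z·y)·y = (2.47 + 1.5×1.19)×1.19 = 5.063 m²
P = b + 2y√(1+z²) = 2.47 + 2×1.19×√(1+1.5²) = 6.761 m
R = A/P = 5.063/6.761 = 0.7490 m
n = (1/Q)·A·R^(2/3)·S^(1/2) = (1/2.23) × 5.063 × 0.8247 × 0.01643 = 0.03077

0.0308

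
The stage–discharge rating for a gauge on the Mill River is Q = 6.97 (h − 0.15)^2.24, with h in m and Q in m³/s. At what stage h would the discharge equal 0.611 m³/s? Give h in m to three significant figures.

h − h₀ = (Q/C)^(1/b) = (0.611/6.97)^(1/2.24) = 0.3373 m
h = 0.15 + 0.3373 = 0.4873 m

0.487 m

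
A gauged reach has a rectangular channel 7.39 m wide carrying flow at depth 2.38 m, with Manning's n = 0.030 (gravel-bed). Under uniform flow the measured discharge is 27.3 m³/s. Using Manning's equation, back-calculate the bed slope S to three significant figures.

0.00132

A = b·y = 7.39 × 2.38 = 17.59 m²
P = b + 2y = 7.39 + 2×2.38 = 12.15 m
R = A/P = 17.59/12.15 = 1.448 m
S = (Q·n / (1·A·R^(2/3)))² = (27.3×0.030 / (1×17.59×1.280))² = 0.001324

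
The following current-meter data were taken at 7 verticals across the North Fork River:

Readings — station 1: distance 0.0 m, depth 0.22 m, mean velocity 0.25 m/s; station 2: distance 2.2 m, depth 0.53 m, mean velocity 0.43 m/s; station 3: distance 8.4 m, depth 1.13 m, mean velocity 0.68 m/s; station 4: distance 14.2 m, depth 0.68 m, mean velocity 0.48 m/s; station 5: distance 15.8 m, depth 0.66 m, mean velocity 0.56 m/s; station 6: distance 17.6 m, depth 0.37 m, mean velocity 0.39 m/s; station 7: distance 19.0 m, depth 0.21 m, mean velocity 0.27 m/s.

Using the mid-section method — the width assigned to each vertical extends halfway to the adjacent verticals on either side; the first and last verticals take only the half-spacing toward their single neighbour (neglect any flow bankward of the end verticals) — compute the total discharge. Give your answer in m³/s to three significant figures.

w_1 = (2.2 − 0.0)/2 = 1.1 m; q_1 = 0.25 × 0.22 × 1.1 = 0.06050 m³/s
w_2 = (8.4 − 0.0)/2 = 4.2 m; q_2 = 0.43 × 0.53 × 4.2 = 0.9572 m³/s
w_3 = (14.2 − 2.2)/2 = 6 m; q_3 = 0.68 × 1.13 × 6 = 4.610 m³/s
w_4 = (15.8 − 8.4)/2 = 3.7 m; q_4 = 0.48 × 0.68 × 3.7 = 1.208 m³/s
w_5 = (17.6 − 14.2)/2 = 1.7 m; q_5 = 0.56 × 0.66 × 1.7 = 0.6283 m³/s
w_6 = (19.0 − 15.8)/2 = 1.6 m; q_6 = 0.39 × 0.37 × 1.6 = 0.2309 m³/s
w_7 = (19.0 − 17.6)/2 = 0.7 m; q_7 = 0.27 × 0.21 × 0.7 = 0.03969 m³/s
Q = Σ qᵢ = 7.735 m³/s

7.73 m³/s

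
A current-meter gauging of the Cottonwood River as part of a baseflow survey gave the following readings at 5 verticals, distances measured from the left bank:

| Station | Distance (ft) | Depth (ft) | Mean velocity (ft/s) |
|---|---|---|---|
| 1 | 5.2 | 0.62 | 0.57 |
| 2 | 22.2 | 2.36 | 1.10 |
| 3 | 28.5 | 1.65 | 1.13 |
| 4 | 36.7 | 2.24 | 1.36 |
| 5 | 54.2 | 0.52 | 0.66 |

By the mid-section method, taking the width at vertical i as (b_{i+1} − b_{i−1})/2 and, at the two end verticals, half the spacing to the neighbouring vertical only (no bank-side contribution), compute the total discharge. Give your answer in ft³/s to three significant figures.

88.9 ft³/s

w_1 = (22.2 − 5.2)/2 = 8.5 ft; q_1 = 0.57 × 0.62 × 8.5 = 3.004 ft³/s
w_2 = (28.5 − 5.2)/2 = 11.65 ft; q_2 = 1.10 × 2.36 × 11.65 = 30.24 ft³/s
w_3 = (36.7 − 22.2)/2 = 7.25 ft; q_3 = 1.13 × 1.65 × 7.25 = 13.52 ft³/s
w_4 = (54.2 − 28.5)/2 = 12.85 ft; q_4 = 1.36 × 2.24 × 12.85 = 39.15 ft³/s
w_5 = (54.2 − 36.7)/2 = 8.75 ft; q_5 = 0.66 × 0.52 × 8.75 = 3.003 ft³/s
Q = Σ qᵢ = 88.91 ft³/s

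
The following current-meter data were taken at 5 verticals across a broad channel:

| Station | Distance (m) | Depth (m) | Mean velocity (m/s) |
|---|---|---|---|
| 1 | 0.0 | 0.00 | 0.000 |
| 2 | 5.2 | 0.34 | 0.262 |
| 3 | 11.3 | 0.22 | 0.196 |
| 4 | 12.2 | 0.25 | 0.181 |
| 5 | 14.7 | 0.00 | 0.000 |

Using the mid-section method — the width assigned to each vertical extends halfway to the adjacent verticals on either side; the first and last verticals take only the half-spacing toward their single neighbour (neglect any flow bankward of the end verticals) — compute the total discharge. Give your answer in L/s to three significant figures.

731 L/s

w_2 = (11.3 − 0.0)/2 = 5.65 m; q_2 = 0.262 × 0.34 × 5.65 = 0.5033 m³/s
w_3 = (12.2 − 5.2)/2 = 3.5 m; q_3 = 0.196 × 0.22 × 3.5 = 0.1509 m³/s
w_4 = (14.7 − 11.3)/2 = 1.7 m; q_4 = 0.181 × 0.25 × 1.7 = 0.07693 m³/s
Stations 1, 5 contribute zero (depth or velocity is 0).
Q = Σ qᵢ = 0.7311 m³/s
= 0.7311 × 1000 = 731.1 L/s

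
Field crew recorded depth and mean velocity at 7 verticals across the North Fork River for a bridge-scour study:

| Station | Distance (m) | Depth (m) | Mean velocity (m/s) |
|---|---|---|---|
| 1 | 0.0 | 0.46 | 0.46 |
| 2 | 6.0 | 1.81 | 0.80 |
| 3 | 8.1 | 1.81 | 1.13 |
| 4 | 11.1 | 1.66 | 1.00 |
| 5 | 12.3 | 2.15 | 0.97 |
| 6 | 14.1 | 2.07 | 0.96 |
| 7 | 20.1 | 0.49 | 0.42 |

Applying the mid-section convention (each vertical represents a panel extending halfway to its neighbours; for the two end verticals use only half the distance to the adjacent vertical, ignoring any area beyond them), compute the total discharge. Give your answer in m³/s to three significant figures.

w_1 = (6.0 − 0.0)/2 = 3 m; q_1 = 0.46 × 0.46 × 3 = 0.6348 m³/s
w_2 = (8.1 − 0.0)/2 = 4.05 m; q_2 = 0.80 × 1.81 × 4.05 = 5.864 m³/s
w_3 = (11.1 − 6.0)/2 = 2.55 m; q_3 = 1.13 × 1.81 × 2.55 = 5.216 m³/s
w_4 = (12.3 − 8.1)/2 = 2.1 m; q_4 = 1.00 × 1.66 × 2.1 = 3.486 m³/s
w_5 = (14.1 − 11.1)/2 = 1.5 m; q_5 = 0.97 × 2.15 × 1.5 = 3.128 m³/s
w_6 = (20.1 − 12.3)/2 = 3.9 m; q_6 = 0.96 × 2.07 × 3.9 = 7.750 m³/s
w_7 = (20.1 − 14.1)/2 = 3 m; q_7 = 0.42 × 0.49 × 3 = 0.6174 m³/s
Q = Σ qᵢ = 26.70 m³/s

26.7 m³/s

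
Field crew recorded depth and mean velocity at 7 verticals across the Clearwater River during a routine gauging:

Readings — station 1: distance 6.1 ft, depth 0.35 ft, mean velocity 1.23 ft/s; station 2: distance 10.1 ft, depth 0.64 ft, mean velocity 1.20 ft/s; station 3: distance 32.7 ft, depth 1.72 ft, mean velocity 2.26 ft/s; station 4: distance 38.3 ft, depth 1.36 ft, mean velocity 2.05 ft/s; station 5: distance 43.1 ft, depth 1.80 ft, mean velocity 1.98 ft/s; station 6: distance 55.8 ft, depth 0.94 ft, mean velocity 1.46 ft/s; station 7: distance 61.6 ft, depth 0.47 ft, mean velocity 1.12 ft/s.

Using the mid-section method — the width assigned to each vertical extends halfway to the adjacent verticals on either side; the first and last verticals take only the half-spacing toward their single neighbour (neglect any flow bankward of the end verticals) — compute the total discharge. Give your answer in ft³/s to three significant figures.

w_1 = (10.1 − 6.1)/2 = 2 ft; q_1 = 1.23 × 0.35 × 2 = 0.8610 ft³/s
w_2 = (32.7 − 6.1)/2 = 13.3 ft; q_2 = 1.20 × 0.64 × 13.3 = 10.21 ft³/s
w_3 = (38.3 − 10.1)/2 = 14.1 ft; q_3 = 2.26 × 1.72 × 14.1 = 54.81 ft³/s
w_4 = (43.1 − 32.7)/2 = 5.2 ft; q_4 = 2.05 × 1.36 × 5.2 = 14.50 ft³/s
w_5 = (55.8 − 38.3)/2 = 8.75 ft; q_5 = 1.98 × 1.80 × 8.75 = 31.19 ft³/s
w_6 = (61.6 − 43.1)/2 = 9.25 ft; q_6 = 1.46 × 0.94 × 9.25 = 12.69 ft³/s
w_7 = (61.6 − 55.8)/2 = 2.9 ft; q_7 = 1.12 × 0.47 × 2.9 = 1.527 ft³/s
Q = Σ qᵢ = 125.8 ft³/s

126 ft³/s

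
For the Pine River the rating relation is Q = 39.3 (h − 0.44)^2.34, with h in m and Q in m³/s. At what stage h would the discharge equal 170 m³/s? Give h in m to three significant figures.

2.31 m

h − h₀ = (Q/C)^(1/b) = (170/39.3)^(1/2.34) = 1.870 m
h = 0.44 + 1.870 = 2.310 m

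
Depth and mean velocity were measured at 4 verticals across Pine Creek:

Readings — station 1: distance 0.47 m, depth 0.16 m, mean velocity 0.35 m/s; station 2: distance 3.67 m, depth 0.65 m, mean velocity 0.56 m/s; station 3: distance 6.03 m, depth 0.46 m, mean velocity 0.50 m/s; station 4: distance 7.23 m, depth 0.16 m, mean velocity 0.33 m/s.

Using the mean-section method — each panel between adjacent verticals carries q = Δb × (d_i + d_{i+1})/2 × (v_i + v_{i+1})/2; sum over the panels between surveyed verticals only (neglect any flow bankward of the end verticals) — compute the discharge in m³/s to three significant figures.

Panel 1-2: Δb = 3.2 m, d̄ = (0.16+0.65)/2 = 0.405, v̄ = (0.35+0.56)/2 = 0.455 → q = 3.2×0.405×0.455 = 0.5897 m³/s
Panel 2-3: Δb = 2.36 m, d̄ = (0.65+0.46)/2 = 0.555, v̄ = (0.56+0.50)/2 = 0.53 → q = 2.36×0.555×0.53 = 0.6942 m³/s
Panel 3-4: Δb = 1.2 m, d̄ = (0.46+0.16)/2 = 0.31, v̄ = (0.50+0.33)/2 = 0.415 → q = 1.2×0.31×0.415 = 0.1544 m³/s
Q = Σ q = 1.438 m³/s

1.44 m³/s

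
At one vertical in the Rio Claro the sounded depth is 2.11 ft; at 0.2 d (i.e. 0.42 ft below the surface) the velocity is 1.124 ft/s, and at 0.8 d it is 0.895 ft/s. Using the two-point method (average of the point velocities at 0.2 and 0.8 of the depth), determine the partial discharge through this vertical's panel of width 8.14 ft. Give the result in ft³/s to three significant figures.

v̄ = (1.124 + 0.895) / 2 = 1.010 ft/s
q = v̄ × d × w = 1.010 × 2.11 × 8.14 = 17.34 ft³/s

17.3 ft³/s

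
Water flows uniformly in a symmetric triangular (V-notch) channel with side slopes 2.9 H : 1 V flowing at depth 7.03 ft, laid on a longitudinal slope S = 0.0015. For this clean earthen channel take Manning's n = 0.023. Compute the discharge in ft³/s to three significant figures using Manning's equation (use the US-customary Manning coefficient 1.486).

A = z·y² = 2.9×7.03² = 143.3 ft²
P = 2y√(1+z²) = 2×7.03×√(1+2.9²) = 43.13 ft
R = A/P = 143.3/43.13 = 3.323 ft
Q = (1.486/n)·A·R^(2/3)·S^(1/2) = (1.486/0.023) × 143.3 × 3.323^(2/3) × 0.0015^(1/2) = 798.6 ft³/s

799 ft³/s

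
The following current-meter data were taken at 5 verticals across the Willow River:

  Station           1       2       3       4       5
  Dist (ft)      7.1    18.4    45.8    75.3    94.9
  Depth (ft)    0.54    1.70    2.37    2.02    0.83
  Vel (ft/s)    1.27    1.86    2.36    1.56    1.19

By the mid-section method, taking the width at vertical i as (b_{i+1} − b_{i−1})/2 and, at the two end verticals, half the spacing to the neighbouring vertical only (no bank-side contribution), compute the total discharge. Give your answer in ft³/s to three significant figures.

w_1 = (18.4 − 7.1)/2 = 5.65 ft; q_1 = 1.27 × 0.54 × 5.65 = 3.875 ft³/s
w_2 = (45.8 − 7.1)/2 = 19.35 ft; q_2 = 1.86 × 1.70 × 19.35 = 61.18 ft³/s
w_3 = (75.3 − 18.4)/2 = 28.45 ft; q_3 = 2.36 × 2.37 × 28.45 = 159.1 ft³/s
w_4 = (94.9 − 45.8)/2 = 24.55 ft; q_4 = 1.56 × 2.02 × 24.55 = 77.36 ft³/s
w_5 = (94.9 − 75.3)/2 = 9.8 ft; q_5 = 1.19 × 0.83 × 9.8 = 9.679 ft³/s
Q = Σ qᵢ = 311.2 ft³/s

311 ft³/s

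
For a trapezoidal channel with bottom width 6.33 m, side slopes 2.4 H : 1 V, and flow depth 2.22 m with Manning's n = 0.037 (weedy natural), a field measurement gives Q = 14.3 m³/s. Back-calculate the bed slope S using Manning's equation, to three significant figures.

0.000255

A = (b + z·y)·y = (6.33 + 2.4×2.22)×2.22 = 25.88 m²
P = b + 2y√(1+z²) = 6.33 + 2×2.22×√(1+2.4²) = 17.87 m
R = A/P = 25.88/17.87 = 1.448 m
S = (Q·n / (1·A·R^(2/3)))² = (14.3×0.037 / (1×25.88×1.280))² = 0.0002551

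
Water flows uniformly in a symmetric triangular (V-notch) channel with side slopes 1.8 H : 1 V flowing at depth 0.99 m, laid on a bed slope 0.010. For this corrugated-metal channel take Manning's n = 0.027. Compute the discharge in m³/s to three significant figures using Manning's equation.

3.74 m³/s

A = z·y² = 1.8×0.99² = 1.764 m²
P = 2y√(1+z²) = 2×0.99×√(1+1.8²) = 4.077 m
R = A/P = 1.764/4.077 = 0.4327 m
Q = (1/n)·A·R^(2/3)·S^(1/2) = (1/0.027) × 1.764 × 0.4327^(2/3) × 0.010^(1/2) = 3.738 m³/s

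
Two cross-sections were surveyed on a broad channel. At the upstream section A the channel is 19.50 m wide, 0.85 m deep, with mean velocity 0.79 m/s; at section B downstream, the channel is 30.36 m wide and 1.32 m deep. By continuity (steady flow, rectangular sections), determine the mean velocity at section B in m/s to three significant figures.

Q = A₁V₁ = (19.50×0.85) × 0.79 = 13.09 m³/s
A₂ = 30.36 × 1.32 = 40.08 m²
V₂ = Q/A₂ = 13.09/40.08 = 0.3267 m/s

0.327 m/s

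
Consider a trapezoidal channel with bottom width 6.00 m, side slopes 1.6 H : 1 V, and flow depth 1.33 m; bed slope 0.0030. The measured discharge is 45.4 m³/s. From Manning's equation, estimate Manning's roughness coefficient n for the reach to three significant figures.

0.0129

A = (b + z·y)·y = (6.00 + 1.6×1.33)×1.33 = 10.81 m²
P = b + 2y√(1+z²) = 6.00 + 2×1.33×√(1+1.6²) = 11.02 m
R = A/P = 10.81/11.02 = 0.9811 m
n = (1/Q)·A·R^(2/3)·S^(1/2) = (1/45.4) × 10.81 × 0.9873 × 0.05477 = 0.01288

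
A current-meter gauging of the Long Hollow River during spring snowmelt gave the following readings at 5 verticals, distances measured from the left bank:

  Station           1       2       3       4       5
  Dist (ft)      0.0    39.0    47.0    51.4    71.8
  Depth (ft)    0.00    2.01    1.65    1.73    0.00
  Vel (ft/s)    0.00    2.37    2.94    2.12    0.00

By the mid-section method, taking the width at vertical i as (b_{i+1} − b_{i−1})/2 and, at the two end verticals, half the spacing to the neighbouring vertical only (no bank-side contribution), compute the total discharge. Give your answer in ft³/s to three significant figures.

w_2 = (47.0 − 0.0)/2 = 23.5 ft; q_2 = 2.37 × 2.01 × 23.5 = 111.9 ft³/s
w_3 = (51.4 − 39.0)/2 = 6.2 ft; q_3 = 2.94 × 1.65 × 6.2 = 30.08 ft³/s
w_4 = (71.8 − 47.0)/2 = 12.4 ft; q_4 = 2.12 × 1.73 × 12.4 = 45.48 ft³/s
Stations 1, 5 contribute zero (depth or velocity is 0).
Q = Σ qᵢ = 187.5 ft³/s

188 ft³/s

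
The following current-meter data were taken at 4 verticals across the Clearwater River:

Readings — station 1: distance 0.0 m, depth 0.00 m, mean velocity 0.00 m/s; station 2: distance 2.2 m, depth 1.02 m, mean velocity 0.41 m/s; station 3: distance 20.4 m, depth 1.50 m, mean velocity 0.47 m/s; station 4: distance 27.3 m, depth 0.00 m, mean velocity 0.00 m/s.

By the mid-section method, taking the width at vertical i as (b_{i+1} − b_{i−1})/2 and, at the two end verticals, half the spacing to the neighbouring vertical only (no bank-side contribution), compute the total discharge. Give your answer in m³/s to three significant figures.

w_2 = (20.4 − 0.0)/2 = 10.2 m; q_2 = 0.41 × 1.02 × 10.2 = 4.266 m³/s
w_3 = (27.3 − 2.2)/2 = 12.55 m; q_3 = 0.47 × 1.50 × 12.55 = 8.848 m³/s
Stations 1, 4 contribute zero (depth or velocity is 0).
Q = Σ qᵢ = 13.11 m³/s

13.1 m³/s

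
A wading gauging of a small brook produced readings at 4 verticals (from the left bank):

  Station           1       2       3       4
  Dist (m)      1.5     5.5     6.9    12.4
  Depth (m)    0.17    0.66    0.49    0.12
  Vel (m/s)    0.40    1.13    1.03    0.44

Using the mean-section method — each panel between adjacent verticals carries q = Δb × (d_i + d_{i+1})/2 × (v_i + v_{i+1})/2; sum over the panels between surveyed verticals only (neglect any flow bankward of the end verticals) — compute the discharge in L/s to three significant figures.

Panel 1-2: Δb = 4 m, d̄ = (0.17+0.66)/2 = 0.415, v̄ = (0.40+1.13)/2 = 0.765 → q = 4×0.415×0.765 = 1.270 m³/s
Panel 2-3: Δb = 1.4 m, d̄ = (0.66+0.49)/2 = 0.575, v̄ = (1.13+1.03)/2 = 1.08 → q = 1.4×0.575×1.08 = 0.8694 m³/s
Panel 3-4: Δb = 5.5 m, d̄ = (0.49+0.12)/2 = 0.305, v̄ = (1.03+0.44)/2 = 0.735 → q = 5.5×0.305×0.735 = 1.233 m³/s
Q = Σ q = 3.372 m³/s
= 3.372 × 1000 = 3372 L/s

3370 L/s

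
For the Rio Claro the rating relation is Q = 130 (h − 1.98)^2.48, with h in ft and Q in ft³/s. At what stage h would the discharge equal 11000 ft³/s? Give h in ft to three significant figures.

7.97 ft

h − h₀ = (Q/C)^(1/b) = (11000/130)^(1/2.48) = 5.987 ft
h = 1.98 + 5.987 = 7.967 ft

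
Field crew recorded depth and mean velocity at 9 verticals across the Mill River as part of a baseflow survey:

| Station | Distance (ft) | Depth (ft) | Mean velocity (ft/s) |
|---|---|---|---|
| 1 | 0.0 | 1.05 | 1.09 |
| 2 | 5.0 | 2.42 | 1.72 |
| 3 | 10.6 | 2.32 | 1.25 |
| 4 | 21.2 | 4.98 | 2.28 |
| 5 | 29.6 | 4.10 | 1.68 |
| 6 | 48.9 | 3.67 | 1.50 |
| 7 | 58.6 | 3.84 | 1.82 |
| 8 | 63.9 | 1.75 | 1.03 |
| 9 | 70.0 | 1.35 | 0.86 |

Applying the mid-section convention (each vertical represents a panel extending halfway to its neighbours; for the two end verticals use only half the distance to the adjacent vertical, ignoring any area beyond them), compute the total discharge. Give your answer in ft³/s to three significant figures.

398 ft³/s

w_1 = (5.0 − 0.0)/2 = 2.5 ft; q_1 = 1.09 × 1.05 × 2.5 = 2.861 ft³/s
w_2 = (10.6 − 0.0)/2 = 5.3 ft; q_2 = 1.72 × 2.42 × 5.3 = 22.06 ft³/s
w_3 = (21.2 − 5.0)/2 = 8.1 ft; q_3 = 1.25 × 2.32 × 8.1 = 23.49 ft³/s
w_4 = (29.6 − 10.6)/2 = 9.5 ft; q_4 = 2.28 × 4.98 × 9.5 = 107.9 ft³/s
w_5 = (48.9 − 21.2)/2 = 13.85 ft; q_5 = 1.68 × 4.10 × 13.85 = 95.40 ft³/s
w_6 = (58.6 − 29.6)/2 = 14.5 ft; q_6 = 1.50 × 3.67 × 14.5 = 79.82 ft³/s
w_7 = (63.9 − 48.9)/2 = 7.5 ft; q_7 = 1.82 × 3.84 × 7.5 = 52.42 ft³/s
w_8 = (70.0 − 58.6)/2 = 5.7 ft; q_8 = 1.03 × 1.75 × 5.7 = 10.27 ft³/s
w_9 = (70.0 − 63.9)/2 = 3.05 ft; q_9 = 0.86 × 1.35 × 3.05 = 3.541 ft³/s
Q = Σ qᵢ = 397.7 ft³/s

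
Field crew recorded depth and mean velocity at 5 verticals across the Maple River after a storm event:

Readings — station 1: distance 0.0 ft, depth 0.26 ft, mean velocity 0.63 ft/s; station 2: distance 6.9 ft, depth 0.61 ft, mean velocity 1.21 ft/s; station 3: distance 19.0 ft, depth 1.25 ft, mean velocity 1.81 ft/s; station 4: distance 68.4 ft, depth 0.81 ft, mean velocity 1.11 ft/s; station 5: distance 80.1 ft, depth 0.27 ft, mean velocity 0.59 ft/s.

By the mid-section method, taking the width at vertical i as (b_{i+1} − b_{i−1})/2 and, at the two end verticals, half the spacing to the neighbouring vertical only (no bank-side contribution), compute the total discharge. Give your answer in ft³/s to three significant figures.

w_1 = (6.9 − 0.0)/2 = 3.45 ft; q_1 = 0.63 × 0.26 × 3.45 = 0.5651 ft³/s
w_2 = (19.0 − 0.0)/2 = 9.5 ft; q_2 = 1.21 × 0.61 × 9.5 = 7.012 ft³/s
w_3 = (68.4 − 6.9)/2 = 30.75 ft; q_3 = 1.81 × 1.25 × 30.75 = 69.57 ft³/s
w_4 = (80.1 − 19.0)/2 = 30.55 ft; q_4 = 1.11 × 0.81 × 30.55 = 27.47 ft³/s
w_5 = (80.1 − 68.4)/2 = 5.85 ft; q_5 = 0.59 × 0.27 × 5.85 = 0.9319 ft³/s
Q = Σ qᵢ = 105.5 ft³/s

106 ft³/s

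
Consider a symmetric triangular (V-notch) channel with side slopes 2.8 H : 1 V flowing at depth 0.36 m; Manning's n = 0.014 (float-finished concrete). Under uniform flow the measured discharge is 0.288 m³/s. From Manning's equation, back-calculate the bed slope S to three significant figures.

0.00132

A = z·y² = 2.8×0.36² = 0.3629 m²
P = 2y√(1+z²) = 2×0.36×√(1+2.8²) = 2.141 m
R = A/P = 0.3629/2.141 = 0.1695 m
S = (Q·n / (1·A·R^(2/3)))² = (0.288×0.014 / (1×0.3629×0.3063))² = 0.001316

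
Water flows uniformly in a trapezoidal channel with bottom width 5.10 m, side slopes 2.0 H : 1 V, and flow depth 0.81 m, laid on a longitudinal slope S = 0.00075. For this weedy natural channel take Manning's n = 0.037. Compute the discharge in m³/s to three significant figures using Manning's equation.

A = (b + z·y)·y = (5.10 + 2.0×0.81)×0.81 = 5.443 m²
P = b + 2y√(1+z²) = 5.10 + 2×0.81×√(1+2.0²) = 8.722 m
R = A/P = 5.443/8.722 = 0.6240 m
Q = (1/n)·A·R^(2/3)·S^(1/2) = (1/0.037) × 5.443 × 0.6240^(2/3) × 0.00075^(1/2) = 2.942 m³/s

2.94 m³/s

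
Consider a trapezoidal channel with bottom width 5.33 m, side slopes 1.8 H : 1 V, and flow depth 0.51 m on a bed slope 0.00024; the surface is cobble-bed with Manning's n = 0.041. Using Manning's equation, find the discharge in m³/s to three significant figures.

A = (b + z·y)·y = (5.33 + 1.8×0.51)×0.51 = 3.186 m²
P = b + 2y√(1+z²) = 5.33 + 2×0.51×√(1+1.8²) = 7.430 m
R = A/P = 3.186/7.430 = 0.4288 m
Q = (1/n)·A·R^(2/3)·S^(1/2) = (1/0.041) × 3.186 × 0.4288^(2/3) × 0.00024^(1/2) = 0.6847 m³/s

0.685 m³/s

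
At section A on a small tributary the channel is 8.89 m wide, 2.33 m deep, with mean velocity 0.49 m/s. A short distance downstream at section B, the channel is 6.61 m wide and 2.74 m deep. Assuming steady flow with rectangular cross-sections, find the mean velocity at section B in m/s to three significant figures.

Q = A₁V₁ = (8.89×2.33) × 0.49 = 10.15 m³/s
A₂ = 6.61 × 2.74 = 18.11 m²
V₂ = Q/A₂ = 10.15/18.11 = 0.5604 m/s

0.560 m/s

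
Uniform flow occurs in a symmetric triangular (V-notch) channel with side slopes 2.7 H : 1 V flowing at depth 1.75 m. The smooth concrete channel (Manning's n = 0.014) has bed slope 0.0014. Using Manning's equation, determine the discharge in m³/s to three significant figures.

A = z·y² = 2.7×1.75² = 8.269 m²
P = 2y√(1+z²) = 2×1.75×√(1+2.7²) = 10.08 m
R = A/P = 8.269/10.08 = 0.8205 m
Q = (1/n)·A·R^(2/3)·S^(1/2) = (1/0.014) × 8.269 × 0.8205^(2/3) × 0.0014^(1/2) = 19.37 m³/s

19.4 m³/s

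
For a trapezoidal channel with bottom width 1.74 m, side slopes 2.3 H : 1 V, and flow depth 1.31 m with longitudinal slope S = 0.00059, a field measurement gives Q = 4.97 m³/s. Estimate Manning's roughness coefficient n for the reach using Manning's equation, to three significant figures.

0.0251

A = (b + z·y)·y = (1.74 + 2.3×1.31)×1.31 = 6.226 m²
P = b + 2y√(1+z²) = 1.74 + 2×1.31×√(1+2.3²) = 8.311 m
R = A/P = 6.226/8.311 = 0.7492 m
n = (1/Q)·A·R^(2/3)·S^(1/2) = (1/4.97) × 6.226 × 0.8249 × 0.02429 = 0.02510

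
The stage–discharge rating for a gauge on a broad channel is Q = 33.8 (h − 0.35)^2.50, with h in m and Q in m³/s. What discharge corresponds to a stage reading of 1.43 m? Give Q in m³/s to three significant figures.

41.0 m³/s

Q = 33.8 × (1.43 − 0.35)^2.50 = 33.8 × 1.08^2.50 = 40.97 m³/s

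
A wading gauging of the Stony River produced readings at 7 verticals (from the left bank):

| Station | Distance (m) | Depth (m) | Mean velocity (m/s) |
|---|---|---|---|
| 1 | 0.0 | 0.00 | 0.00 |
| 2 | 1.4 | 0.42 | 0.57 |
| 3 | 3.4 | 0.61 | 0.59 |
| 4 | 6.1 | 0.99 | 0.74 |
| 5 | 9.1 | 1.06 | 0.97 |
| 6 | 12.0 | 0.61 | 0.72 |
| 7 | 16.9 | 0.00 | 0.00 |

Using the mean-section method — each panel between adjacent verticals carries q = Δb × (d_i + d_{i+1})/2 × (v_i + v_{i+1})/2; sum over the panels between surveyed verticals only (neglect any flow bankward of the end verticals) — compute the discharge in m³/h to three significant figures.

Panel 1-2: Δb = 1.4 m, d̄ = (0.00+0.42)/2 = 0.21, v̄ = (0.00+0.57)/2 = 0.285 → q = 1.4×0.21×0.285 = 0.08379 m³/s
Panel 2-3: Δb = 2 m, d̄ = (0.42+0.61)/2 = 0.515, v̄ = (0.57+0.59)/2 = 0.58 → q = 2×0.515×0.58 = 0.5974 m³/s
Panel 3-4: Δb = 2.7 m, d̄ = (0.61+0.99)/2 = 0.8, v̄ = (0.59+0.74)/2 = 0.665 → q = 2.7×0.8×0.665 = 1.436 m³/s
Panel 4-5: Δb = 3 m, d̄ = (0.99+1.06)/2 = 1.025, v̄ = (0.74+0.97)/2 = 0.855 → q = 3×1.025×0.855 = 2.629 m³/s
Panel 5-6: Δb = 2.9 m, d̄ = (1.06+0.61)/2 = 0.835, v̄ = (0.97+0.72)/2 = 0.845 → q = 2.9×0.835×0.845 = 2.046 m³/s
Panel 6-7: Δb = 4.9 m, d̄ = (0.61+0.00)/2 = 0.305, v̄ = (0.72+0.00)/2 = 0.36 → q = 4.9×0.305×0.36 = 0.5380 m³/s
Q = Σ q = 7.331 m³/s
= 7.331 × 3600 = 26390 m³/h

26400 m³/h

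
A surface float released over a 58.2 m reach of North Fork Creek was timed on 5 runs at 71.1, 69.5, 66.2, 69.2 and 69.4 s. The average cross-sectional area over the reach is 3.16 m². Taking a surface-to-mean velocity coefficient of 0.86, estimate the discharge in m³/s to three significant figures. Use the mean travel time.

2.29 m³/s

t̄ = (71.1 + 69.5 + 66.2 + 69.2 + 69.4) / 5 = 69.08 s
v_surface = L / t̄ = 58.2 / 69.08 = 0.8425 m/s
v_mean = 0.86 × 0.8425 = 0.7246 m/s
Q = A × v_mean = 3.16 × 0.7246 = 2.290 m³/s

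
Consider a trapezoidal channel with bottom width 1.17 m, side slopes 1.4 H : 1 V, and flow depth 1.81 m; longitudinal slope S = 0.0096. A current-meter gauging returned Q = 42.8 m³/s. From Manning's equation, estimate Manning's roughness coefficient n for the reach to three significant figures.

A = (b + z·y)·y = (1.17 + 1.4×1.81)×1.81 = 6.704 m²
P = b + 2y√(1+z²) = 1.17 + 2×1.81×√(1+1.4²) = 7.398 m
R = A/P = 6.704/7.398 = 0.9062 m
n = (1/Q)·A·R^(2/3)·S^(1/2) = (1/42.8) × 6.704 × 0.9365 × 0.09798 = 0.01437

0.0144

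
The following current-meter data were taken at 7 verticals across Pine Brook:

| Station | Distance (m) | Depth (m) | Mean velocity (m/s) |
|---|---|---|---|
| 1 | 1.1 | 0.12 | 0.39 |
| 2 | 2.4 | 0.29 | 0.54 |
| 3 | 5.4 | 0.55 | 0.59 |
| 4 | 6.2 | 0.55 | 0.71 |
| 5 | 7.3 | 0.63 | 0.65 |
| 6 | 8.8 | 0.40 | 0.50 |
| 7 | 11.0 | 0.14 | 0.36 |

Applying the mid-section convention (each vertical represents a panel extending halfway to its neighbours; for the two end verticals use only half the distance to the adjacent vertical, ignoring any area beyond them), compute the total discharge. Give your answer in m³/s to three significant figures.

w_1 = (2.4 − 1.1)/2 = 0.65 m; q_1 = 0.39 × 0.12 × 0.65 = 0.03042 m³/s
w_2 = (5.4 − 1.1)/2 = 2.15 m; q_2 = 0.54 × 0.29 × 2.15 = 0.3367 m³/s
w_3 = (6.2 − 2.4)/2 = 1.9 m; q_3 = 0.59 × 0.55 × 1.9 = 0.6166 m³/s
w_4 = (7.3 − 5.4)/2 = 0.95 m; q_4 = 0.71 × 0.55 × 0.95 = 0.3710 m³/s
w_5 = (8.8 − 6.2)/2 = 1.3 m; q_5 = 0.65 × 0.63 × 1.3 = 0.5324 m³/s
w_6 = (11.0 − 7.3)/2 = 1.85 m; q_6 = 0.50 × 0.40 × 1.85 = 0.3700 m³/s
w_7 = (11.0 − 8.8)/2 = 1.1 m; q_7 = 0.36 × 0.14 × 1.1 = 0.05544 m³/s
Q = Σ qᵢ = 2.312 m³/s

2.31 m³/s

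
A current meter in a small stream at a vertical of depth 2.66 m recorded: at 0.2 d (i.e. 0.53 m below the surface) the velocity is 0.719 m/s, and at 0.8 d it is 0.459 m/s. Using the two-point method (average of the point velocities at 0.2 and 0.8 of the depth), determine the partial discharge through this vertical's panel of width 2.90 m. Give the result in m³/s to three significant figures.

4.54 m³/s

v̄ = (0.719 + 0.459) / 2 = 0.5890 m/s
q = v̄ × d × w = 0.5890 × 2.66 × 2.90 = 4.544 m³/s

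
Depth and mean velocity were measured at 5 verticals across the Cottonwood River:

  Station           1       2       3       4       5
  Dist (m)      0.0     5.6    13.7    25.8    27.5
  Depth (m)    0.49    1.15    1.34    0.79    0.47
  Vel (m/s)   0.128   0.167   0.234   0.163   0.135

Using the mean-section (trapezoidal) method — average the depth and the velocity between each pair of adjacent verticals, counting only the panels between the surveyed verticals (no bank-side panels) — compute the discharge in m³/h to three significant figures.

19500 m³/h

Panel 1-2: Δb = 5.6 m, d̄ = (0.49+1.15)/2 = 0.82, v̄ = (0.128+0.167)/2 = 0.1475 → q = 5.6×0.82×0.1475 = 0.6773 m³/s
Panel 2-3: Δb = 8.1 m, d̄ = (1.15+1.34)/2 = 1.245, v̄ = (0.167+0.234)/2 = 0.2005 → q = 8.1×1.245×0.2005 = 2.022 m³/s
Panel 3-4: Δb = 12.1 m, d̄ = (1.34+0.79)/2 = 1.065, v̄ = (0.234+0.163)/2 = 0.1985 → q = 12.1×1.065×0.1985 = 2.558 m³/s
Panel 4-5: Δb = 1.7 m, d̄ = (0.79+0.47)/2 = 0.63, v̄ = (0.163+0.135)/2 = 0.149 → q = 1.7×0.63×0.149 = 0.1596 m³/s
Q = Σ q = 5.417 m³/s
= 5.417 × 3600 = 19500 m³/h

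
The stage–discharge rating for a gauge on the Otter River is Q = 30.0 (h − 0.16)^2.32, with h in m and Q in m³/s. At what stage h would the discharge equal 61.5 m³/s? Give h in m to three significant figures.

1.52 m

h − h₀ = (Q/C)^(1/b) = (61.5/30.0)^(1/2.32) = 1.363 m
h = 0.16 + 1.363 = 1.523 m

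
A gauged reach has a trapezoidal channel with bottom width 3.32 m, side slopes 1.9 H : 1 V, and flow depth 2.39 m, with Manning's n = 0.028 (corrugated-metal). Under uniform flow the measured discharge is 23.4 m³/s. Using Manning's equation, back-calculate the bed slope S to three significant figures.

A = (b + z·y)·y = (3.32 + 1.9×2.39)×2.39 = 18.79 m²
P = b + 2y√(1+z²) = 3.32 + 2×2.39×√(1+1.9²) = 13.58 m
R = A/P = 18.79/13.58 = 1.383 m
S = (Q·n / (1·A·R^(2/3)))² = (23.4×0.028 / (1×18.79×1.241))² = 0.0007892

0.000789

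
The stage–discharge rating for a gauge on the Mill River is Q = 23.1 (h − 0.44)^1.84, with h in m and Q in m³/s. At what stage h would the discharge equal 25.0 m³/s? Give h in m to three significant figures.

1.48 m

h − h₀ = (Q/C)^(1/b) = (25.0/23.1)^(1/1.84) = 1.044 m
h = 0.44 + 1.044 = 1.484 m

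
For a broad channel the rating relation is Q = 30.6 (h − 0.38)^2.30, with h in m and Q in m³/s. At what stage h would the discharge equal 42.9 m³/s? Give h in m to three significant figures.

h − h₀ = (Q/C)^(1/b) = (42.9/30.6)^(1/2.30) = 1.158 m
h = 0.38 + 1.158 = 1.538 m

1.54 m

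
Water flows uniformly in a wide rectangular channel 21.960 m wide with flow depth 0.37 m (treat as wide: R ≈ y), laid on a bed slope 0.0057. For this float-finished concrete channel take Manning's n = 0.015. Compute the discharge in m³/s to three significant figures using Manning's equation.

21.1 m³/s

A = b·y = 21.960 × 0.37 = 8.125 m²
Wide channel: R ≈ y = 0.37 m
Q = (1/n)·A·R^(2/3)·S^(1/2) = (1/0.015) × 8.125 × 0.3700^(2/3) × 0.0057^(1/2) = 21.08 m³/s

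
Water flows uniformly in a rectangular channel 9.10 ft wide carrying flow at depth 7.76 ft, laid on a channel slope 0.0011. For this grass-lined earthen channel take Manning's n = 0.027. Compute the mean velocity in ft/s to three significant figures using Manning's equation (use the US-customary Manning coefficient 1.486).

A = b·y = 9.10 × 7.76 = 70.62 ft²
P = b + 2y = 9.10 + 2×7.76 = 24.62 ft
R = A/P = 70.62/24.62 = 2.868 ft
Q = (1.486/n)·A·R^(2/3)·S^(1/2) = (1.486/0.027) × 70.62 × 2.868^(2/3) × 0.0011^(1/2) = 260.2 ft³/s
V = Q/A = 260.2/70.62 = 3.685 ft/s

3.68 ft/s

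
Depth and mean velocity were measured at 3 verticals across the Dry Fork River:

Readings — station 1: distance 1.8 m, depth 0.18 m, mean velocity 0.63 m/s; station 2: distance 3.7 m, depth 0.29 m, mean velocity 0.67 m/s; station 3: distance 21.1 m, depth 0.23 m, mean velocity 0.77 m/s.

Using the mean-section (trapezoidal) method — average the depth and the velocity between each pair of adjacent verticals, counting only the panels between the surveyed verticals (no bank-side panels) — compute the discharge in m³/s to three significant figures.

Panel 1-2: Δb = 1.9 m, d̄ = (0.18+0.29)/2 = 0.235, v̄ = (0.63+0.67)/2 = 0.65 → q = 1.9×0.235×0.65 = 0.2902 m³/s
Panel 2-3: Δb = 17.4 m, d̄ = (0.29+0.23)/2 = 0.26, v̄ = (0.67+0.77)/2 = 0.72 → q = 17.4×0.26×0.72 = 3.257 m³/s
Q = Σ q = 3.548 m³/s

3.55 m³/s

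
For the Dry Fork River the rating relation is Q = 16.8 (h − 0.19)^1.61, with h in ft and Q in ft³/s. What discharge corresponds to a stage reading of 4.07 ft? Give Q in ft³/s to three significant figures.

Q = 16.8 × (4.07 − 0.19)^1.61 = 16.8 × 3.88^1.61 = 149.0 ft³/s

149 ft³/s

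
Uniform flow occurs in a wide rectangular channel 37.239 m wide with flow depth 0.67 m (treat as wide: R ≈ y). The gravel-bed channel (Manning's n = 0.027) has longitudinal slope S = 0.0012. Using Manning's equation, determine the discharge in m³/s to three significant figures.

A = b·y = 37.239 × 0.67 = 24.95 m²
Wide channel: R ≈ y = 0.67 m
Q = (1/n)·A·R^(2/3)·S^(1/2) = (1/0.027) × 24.95 × 0.6700^(2/3) × 0.0012^(1/2) = 24.51 m³/s

24.5 m³/s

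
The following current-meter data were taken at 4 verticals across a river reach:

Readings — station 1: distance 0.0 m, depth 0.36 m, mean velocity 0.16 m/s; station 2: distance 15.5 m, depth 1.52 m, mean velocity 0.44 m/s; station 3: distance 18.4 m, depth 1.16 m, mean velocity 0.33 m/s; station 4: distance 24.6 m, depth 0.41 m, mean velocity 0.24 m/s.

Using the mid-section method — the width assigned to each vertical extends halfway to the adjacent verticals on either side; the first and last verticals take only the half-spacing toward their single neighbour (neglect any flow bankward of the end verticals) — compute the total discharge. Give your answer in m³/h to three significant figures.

31100 m³/h

w_1 = (15.5 − 0.0)/2 = 7.75 m; q_1 = 0.16 × 0.36 × 7.75 = 0.4464 m³/s
w_2 = (18.4 − 0.0)/2 = 9.2 m; q_2 = 0.44 × 1.52 × 9.2 = 6.153 m³/s
w_3 = (24.6 − 15.5)/2 = 4.55 m; q_3 = 0.33 × 1.16 × 4.55 = 1.742 m³/s
w_4 = (24.6 − 18.4)/2 = 3.1 m; q_4 = 0.24 × 0.41 × 3.1 = 0.3050 m³/s
Q = Σ qᵢ = 8.646 m³/s
= 8.646 × 3600 = 31130 m³/h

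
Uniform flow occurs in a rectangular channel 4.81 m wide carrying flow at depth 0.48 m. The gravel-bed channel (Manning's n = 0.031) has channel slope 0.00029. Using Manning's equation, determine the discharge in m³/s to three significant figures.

0.689 m³/s

A = b·y = 4.81 × 0.48 = 2.309 m²
P = b + 2y = 4.81 + 2×0.48 = 5.770 m
R = A/P = 2.309/5.770 = 0.4001 m
Q = (1/n)·A·R^(2/3)·S^(1/2) = (1/0.031) × 2.309 × 0.4001^(2/3) × 0.00029^(1/2) = 0.6887 m³/s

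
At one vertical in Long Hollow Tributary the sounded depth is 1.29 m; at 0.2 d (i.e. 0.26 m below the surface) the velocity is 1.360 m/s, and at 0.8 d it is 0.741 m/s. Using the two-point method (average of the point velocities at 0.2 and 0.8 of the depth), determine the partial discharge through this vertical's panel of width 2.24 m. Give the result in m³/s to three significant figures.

3.04 m³/s

v̄ = (1.360 + 0.741) / 2 = 1.051 m/s
q = v̄ × d × w = 1.051 × 1.29 × 2.24 = 3.036 m³/s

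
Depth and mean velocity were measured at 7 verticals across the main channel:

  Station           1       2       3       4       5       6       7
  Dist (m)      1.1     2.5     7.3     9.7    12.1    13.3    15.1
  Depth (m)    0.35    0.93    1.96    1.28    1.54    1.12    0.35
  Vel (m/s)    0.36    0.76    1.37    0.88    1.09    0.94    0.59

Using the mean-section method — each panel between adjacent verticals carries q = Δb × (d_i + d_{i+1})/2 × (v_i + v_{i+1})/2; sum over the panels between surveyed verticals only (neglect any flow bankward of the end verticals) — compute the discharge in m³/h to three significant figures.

65600 m³/h

Panel 1-2: Δb = 1.4 m, d̄ = (0.35+0.93)/2 = 0.64, v̄ = (0.36+0.76)/2 = 0.56 → q = 1.4×0.64×0.56 = 0.5018 m³/s
Panel 2-3: Δb = 4.8 m, d̄ = (0.93+1.96)/2 = 1.445, v̄ = (0.76+1.37)/2 = 1.065 → q = 4.8×1.445×1.065 = 7.387 m³/s
Panel 3-4: Δb = 2.4 m, d̄ = (1.96+1.28)/2 = 1.62, v̄ = (1.37+0.88)/2 = 1.125 → q = 2.4×1.62×1.125 = 4.374 m³/s
Panel 4-5: Δb = 2.4 m, d̄ = (1.28+1.54)/2 = 1.41, v̄ = (0.88+1.09)/2 = 0.985 → q = 2.4×1.41×0.985 = 3.333 m³/s
Panel 5-6: Δb = 1.2 m, d̄ = (1.54+1.12)/2 = 1.33, v̄ = (1.09+0.94)/2 = 1.015 → q = 1.2×1.33×1.015 = 1.620 m³/s
Panel 6-7: Δb = 1.8 m, d̄ = (1.12+0.35)/2 = 0.735, v̄ = (0.94+0.59)/2 = 0.765 → q = 1.8×0.735×0.765 = 1.012 m³/s
Q = Σ q = 18.23 m³/s
= 18.23 × 3600 = 65620 m³/h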